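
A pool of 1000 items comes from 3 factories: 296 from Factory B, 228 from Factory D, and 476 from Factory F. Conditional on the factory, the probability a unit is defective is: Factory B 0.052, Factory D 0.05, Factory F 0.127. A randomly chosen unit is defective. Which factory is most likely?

Factory F

Unnormalized posteriors (prior × likelihood):
  Factory B: 0.296 × 0.052 = 0.015392
  Factory D: 0.228 × 0.05 = 0.0114
  Factory F: 0.476 × 0.127 = 0.060452
Sum = 0.087244.
Largest term belongs to Factory F, so Factory F is most probable.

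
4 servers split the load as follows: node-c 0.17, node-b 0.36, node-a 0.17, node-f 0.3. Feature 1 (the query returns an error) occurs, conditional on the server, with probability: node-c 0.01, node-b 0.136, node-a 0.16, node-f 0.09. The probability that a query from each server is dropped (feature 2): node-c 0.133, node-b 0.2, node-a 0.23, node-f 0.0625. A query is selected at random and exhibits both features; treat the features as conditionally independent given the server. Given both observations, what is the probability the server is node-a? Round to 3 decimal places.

By Bayes' rule, posterior ∝ prior × likelihood:
  node-c: 0.17 × 0.01 × 0.133 = 0.0002261
  node-b: 0.36 × 0.136 × 0.2 = 0.009792
  node-a: 0.17 × 0.16 × 0.23 = 0.006256
  node-f: 0.3 × 0.09 × 0.0625 = 0.0016875
Sum = 0.0179616.
P(node-a | evidence) = 0.006256 / 0.0179616 ≈ 0.348.

0.348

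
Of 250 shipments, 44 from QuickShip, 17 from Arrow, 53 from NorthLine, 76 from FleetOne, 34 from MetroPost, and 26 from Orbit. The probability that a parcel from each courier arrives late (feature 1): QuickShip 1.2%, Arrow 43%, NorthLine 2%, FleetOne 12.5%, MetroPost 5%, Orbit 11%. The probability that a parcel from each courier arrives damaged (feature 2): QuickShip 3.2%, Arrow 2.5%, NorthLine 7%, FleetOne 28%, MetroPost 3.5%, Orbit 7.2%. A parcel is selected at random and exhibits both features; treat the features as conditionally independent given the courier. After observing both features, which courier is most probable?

Compute prior × likelihood for every hypothesis:
  QuickShip: 0.176 × 0.012 × 0.032 = 0.000067584
  Arrow: 0.068 × 0.43 × 0.025 = 0.000731
  NorthLine: 0.212 × 0.02 × 0.07 = 0.0002968
  FleetOne: 0.304 × 0.125 × 0.28 = 0.01064
  MetroPost: 0.136 × 0.05 × 0.035 = 0.000238
  Orbit: 0.104 × 0.11 × 0.072 = 0.00082368
Total = 0.012797064.
Largest term belongs to FleetOne, so FleetOne is most probable.

FleetOne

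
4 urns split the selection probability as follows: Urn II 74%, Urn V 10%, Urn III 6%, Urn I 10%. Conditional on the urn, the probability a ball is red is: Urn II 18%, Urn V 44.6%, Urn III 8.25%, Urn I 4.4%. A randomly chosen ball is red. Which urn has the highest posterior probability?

Urn II

Compute prior × likelihood for every hypothesis:
  Urn II: 0.74 × 0.18 = 0.1332
  Urn V: 0.1 × 0.446 = 0.0446
  Urn III: 0.06 × 0.0825 = 0.00495
  Urn I: 0.1 × 0.044 = 0.0044
Sum = 0.18715.
Largest term belongs to Urn II, so Urn II is most probable.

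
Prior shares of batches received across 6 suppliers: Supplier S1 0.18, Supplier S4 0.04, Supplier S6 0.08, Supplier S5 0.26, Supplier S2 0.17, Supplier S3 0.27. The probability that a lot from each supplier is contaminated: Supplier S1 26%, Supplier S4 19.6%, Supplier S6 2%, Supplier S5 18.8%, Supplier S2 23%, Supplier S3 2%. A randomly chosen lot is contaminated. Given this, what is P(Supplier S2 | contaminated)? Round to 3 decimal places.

Compute prior × likelihood for every hypothesis:
  Supplier S1: 0.18 × 0.26 = 0.0468
  Supplier S4: 0.04 × 0.196 = 0.00784
  Supplier S6: 0.08 × 0.02 = 0.0016
  Supplier S5: 0.26 × 0.188 = 0.04888
  Supplier S2: 0.17 × 0.23 = 0.0391
  Supplier S3: 0.27 × 0.02 = 0.0054
Sum = 0.14962.
P(Supplier S2 | evidence) = 0.0391 / 0.14962 ≈ 0.261.

0.261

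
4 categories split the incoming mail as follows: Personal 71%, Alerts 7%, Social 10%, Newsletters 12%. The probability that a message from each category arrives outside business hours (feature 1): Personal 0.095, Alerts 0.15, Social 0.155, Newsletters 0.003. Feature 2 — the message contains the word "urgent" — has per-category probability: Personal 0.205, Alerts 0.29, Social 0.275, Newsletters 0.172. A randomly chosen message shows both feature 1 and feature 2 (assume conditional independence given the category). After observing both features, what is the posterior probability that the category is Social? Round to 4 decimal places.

0.2011

Prior × likelihood for each hypothesis:
  Personal: 0.71 × 0.095 × 0.205 = 0.01382725
  Alerts: 0.07 × 0.15 × 0.29 = 0.003045
  Social: 0.1 × 0.155 × 0.275 = 0.0042625
  Newsletters: 0.12 × 0.003 × 0.172 = 0.00006192
Sum = 0.02119667.
P(Social | evidence) = 0.0042625 / 0.02119667 ≈ 0.2011.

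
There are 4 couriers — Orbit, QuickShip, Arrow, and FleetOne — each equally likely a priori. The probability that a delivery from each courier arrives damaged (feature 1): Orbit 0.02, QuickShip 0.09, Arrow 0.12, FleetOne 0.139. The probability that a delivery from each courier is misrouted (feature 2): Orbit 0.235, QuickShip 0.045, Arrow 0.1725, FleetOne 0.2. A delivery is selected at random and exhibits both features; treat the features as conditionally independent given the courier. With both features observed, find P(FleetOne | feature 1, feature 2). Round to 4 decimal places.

0.4856

With a uniform prior (1/4 each), posterior ∝ likelihood:
  Orbit: 0.02 × 0.235 = 0.0047
  QuickShip: 0.09 × 0.045 = 0.00405
  Arrow: 0.12 × 0.1725 = 0.0207
  FleetOne: 0.139 × 0.2 = 0.0278
Sum = 0.05725.
P(FleetOne | evidence) = 0.0278 / 0.05725 ≈ 0.4856.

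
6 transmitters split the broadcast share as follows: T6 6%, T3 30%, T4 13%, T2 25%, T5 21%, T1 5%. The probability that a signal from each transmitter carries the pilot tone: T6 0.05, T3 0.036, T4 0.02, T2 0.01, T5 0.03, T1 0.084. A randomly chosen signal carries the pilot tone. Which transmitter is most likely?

Unnormalized posteriors (prior × likelihood):
  T6: 0.06 × 0.05 = 0.003
  T3: 0.3 × 0.036 = 0.0108
  T4: 0.13 × 0.02 = 0.0026
  T2: 0.25 × 0.01 = 0.0025
  T5: 0.21 × 0.03 = 0.0063
  T1: 0.05 × 0.084 = 0.0042
Normalizing constant = 0.0294.
Largest term belongs to T3, so T3 is most probable.

T3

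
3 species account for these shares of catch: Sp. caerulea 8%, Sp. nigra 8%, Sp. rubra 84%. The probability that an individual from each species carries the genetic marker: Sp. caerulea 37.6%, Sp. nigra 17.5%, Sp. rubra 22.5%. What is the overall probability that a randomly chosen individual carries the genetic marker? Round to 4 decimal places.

0.2331

Unnormalized posteriors (prior × likelihood):
  Sp. caerulea: 0.08 × 0.376 = 0.03008
  Sp. nigra: 0.08 × 0.175 = 0.014
  Sp. rubra: 0.84 × 0.225 = 0.189
P(marker) = 0.03008 + 0.014 + 0.189 = 0.23308 → 0.2331.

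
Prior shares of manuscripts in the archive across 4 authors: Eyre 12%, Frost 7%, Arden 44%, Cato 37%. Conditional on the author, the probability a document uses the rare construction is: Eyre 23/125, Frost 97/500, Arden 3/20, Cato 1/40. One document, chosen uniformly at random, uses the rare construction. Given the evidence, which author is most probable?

Unnormalized posteriors (prior × likelihood):
  Eyre: 0.12 × 0.184 = 0.02208
  Frost: 0.07 × 0.194 = 0.01358
  Arden: 0.44 × 0.15 = 0.066
  Cato: 0.37 × 0.025 = 0.00925
Normalizing constant = 0.11091.
Largest term belongs to Arden, so Arden is most probable.

Arden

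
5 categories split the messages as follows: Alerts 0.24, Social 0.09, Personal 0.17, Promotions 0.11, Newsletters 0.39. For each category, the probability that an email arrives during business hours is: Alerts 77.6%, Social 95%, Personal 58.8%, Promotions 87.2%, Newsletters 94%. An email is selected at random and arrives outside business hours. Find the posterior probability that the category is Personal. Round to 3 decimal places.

Taking complements, P(off-hours | each) = Alerts 0.224, Social 0.05, Personal 0.412, Promotions 0.128, Newsletters 0.06.
Prior × likelihood for each hypothesis:
  Alerts: 0.24 × 0.224 = 0.05376
  Social: 0.09 × 0.05 = 0.0045
  Personal: 0.17 × 0.412 = 0.07004
  Promotions: 0.11 × 0.128 = 0.01408
  Newsletters: 0.39 × 0.06 = 0.0234
Sum = 0.16578.
P(Personal | evidence) = 0.07004 / 0.16578 ≈ 0.422.

0.422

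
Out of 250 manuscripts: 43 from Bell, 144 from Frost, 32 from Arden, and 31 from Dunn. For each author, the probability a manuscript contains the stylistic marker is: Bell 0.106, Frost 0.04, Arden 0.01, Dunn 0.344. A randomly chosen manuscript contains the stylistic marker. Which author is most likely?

Prior × likelihood for each hypothesis:
  Bell: 0.172 × 0.106 = 0.018232
  Frost: 0.576 × 0.04 = 0.02304
  Arden: 0.128 × 0.01 = 0.00128
  Dunn: 0.124 × 0.344 = 0.042656
Total = 0.085208.
Largest term belongs to Dunn, so Dunn is most probable.

Dunn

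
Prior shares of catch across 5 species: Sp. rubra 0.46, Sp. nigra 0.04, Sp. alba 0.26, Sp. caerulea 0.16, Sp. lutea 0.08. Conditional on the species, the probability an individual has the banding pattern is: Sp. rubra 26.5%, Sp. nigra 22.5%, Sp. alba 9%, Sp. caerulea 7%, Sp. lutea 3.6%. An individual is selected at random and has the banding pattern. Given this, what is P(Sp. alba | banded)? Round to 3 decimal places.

0.139

Compute prior × likelihood for every hypothesis:
  Sp. rubra: 0.46 × 0.265 = 0.1219
  Sp. nigra: 0.04 × 0.225 = 0.009
  Sp. alba: 0.26 × 0.09 = 0.0234
  Sp. caerulea: 0.16 × 0.07 = 0.0112
  Sp. lutea: 0.08 × 0.036 = 0.00288
Sum = 0.16838.
P(Sp. alba | evidence) = 0.0234 / 0.16838 ≈ 0.139.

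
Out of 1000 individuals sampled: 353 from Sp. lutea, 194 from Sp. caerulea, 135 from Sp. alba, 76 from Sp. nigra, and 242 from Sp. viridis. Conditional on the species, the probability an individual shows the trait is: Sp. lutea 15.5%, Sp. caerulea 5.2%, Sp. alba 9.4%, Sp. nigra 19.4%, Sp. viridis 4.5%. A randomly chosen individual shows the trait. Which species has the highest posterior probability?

By Bayes' rule, posterior ∝ prior × likelihood:
  Sp. lutea: 0.353 × 0.155 = 0.054715
  Sp. caerulea: 0.194 × 0.052 = 0.010088
  Sp. alba: 0.135 × 0.094 = 0.01269
  Sp. nigra: 0.076 × 0.194 = 0.014744
  Sp. viridis: 0.242 × 0.045 = 0.01089
Total = 0.103127.
Largest term belongs to Sp. lutea, so Sp. lutea is most probable.

Sp. lutea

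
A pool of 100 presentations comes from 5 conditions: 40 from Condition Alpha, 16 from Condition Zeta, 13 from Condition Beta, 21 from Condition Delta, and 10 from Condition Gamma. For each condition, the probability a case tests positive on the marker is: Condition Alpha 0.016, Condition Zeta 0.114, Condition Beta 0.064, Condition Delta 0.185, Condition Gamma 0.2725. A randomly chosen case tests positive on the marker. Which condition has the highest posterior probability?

Condition Delta

Unnormalized posteriors (prior × likelihood):
  Condition Alpha: 0.4 × 0.016 = 0.0064
  Condition Zeta: 0.16 × 0.114 = 0.01824
  Condition Beta: 0.13 × 0.064 = 0.00832
  Condition Delta: 0.21 × 0.185 = 0.03885
  Condition Gamma: 0.1 × 0.2725 = 0.02725
Total = 0.09906.
Largest term belongs to Condition Delta, so Condition Delta is most probable.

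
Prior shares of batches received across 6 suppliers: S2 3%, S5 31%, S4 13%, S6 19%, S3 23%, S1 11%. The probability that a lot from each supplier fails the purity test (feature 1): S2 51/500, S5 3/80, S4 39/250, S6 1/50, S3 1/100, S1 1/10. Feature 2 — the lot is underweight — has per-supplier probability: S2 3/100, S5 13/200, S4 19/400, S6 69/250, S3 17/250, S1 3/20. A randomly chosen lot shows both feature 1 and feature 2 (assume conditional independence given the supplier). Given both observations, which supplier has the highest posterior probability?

By Bayes' rule, posterior ∝ prior × likelihood:
  S2: 0.03 × 0.102 × 0.03 = 0.0000918
  S5: 0.31 × 0.0375 × 0.065 = 0.000755625
  S4: 0.13 × 0.156 × 0.0475 = 0.0009633
  S6: 0.19 × 0.02 × 0.276 = 0.0010488
  S3: 0.23 × 0.01 × 0.068 = 0.0001564
  S1: 0.11 × 0.1 × 0.15 = 0.00165
Sum = 0.004665925.
Largest term belongs to S1, so S1 is most probable.

S1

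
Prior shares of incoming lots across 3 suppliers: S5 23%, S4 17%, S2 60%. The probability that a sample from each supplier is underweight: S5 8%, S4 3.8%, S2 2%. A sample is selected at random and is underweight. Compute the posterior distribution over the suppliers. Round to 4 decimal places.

S5 0.4992, S4 0.1753, S2 0.3256

By Bayes' rule, posterior ∝ prior × likelihood:
  S5: 0.23 × 0.08 = 0.0184
  S4: 0.17 × 0.038 = 0.00646
  S2: 0.6 × 0.02 = 0.012
Total = 0.03686.
P(S5 | underweight) = 0.0184/0.03686 ≈ 0.4992
P(S4 | underweight) = 0.00646/0.03686 ≈ 0.1753
P(S2 | underweight) = 0.012/0.03686 ≈ 0.3256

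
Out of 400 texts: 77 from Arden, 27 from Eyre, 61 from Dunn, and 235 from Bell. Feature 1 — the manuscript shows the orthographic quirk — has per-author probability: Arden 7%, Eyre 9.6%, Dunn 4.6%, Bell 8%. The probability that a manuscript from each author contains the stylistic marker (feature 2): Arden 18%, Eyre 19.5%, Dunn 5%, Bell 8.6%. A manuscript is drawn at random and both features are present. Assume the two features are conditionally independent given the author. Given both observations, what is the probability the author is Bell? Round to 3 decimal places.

Compute prior × likelihood for every hypothesis:
  Arden: 0.1925 × 0.07 × 0.18 = 0.0024255
  Eyre: 0.0675 × 0.096 × 0.195 = 0.0012636
  Dunn: 0.1525 × 0.046 × 0.05 = 0.00035075
  Bell: 0.5875 × 0.08 × 0.086 = 0.004042
Sum = 0.00808185.
P(Bell | evidence) = 0.004042 / 0.00808185 ≈ 0.500.

0.500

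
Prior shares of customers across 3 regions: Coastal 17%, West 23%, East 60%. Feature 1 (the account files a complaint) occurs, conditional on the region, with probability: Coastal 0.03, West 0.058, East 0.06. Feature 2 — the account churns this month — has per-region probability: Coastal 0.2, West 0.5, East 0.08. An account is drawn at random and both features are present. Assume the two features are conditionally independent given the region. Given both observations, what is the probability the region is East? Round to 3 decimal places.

0.272

By Bayes' rule, posterior ∝ prior × likelihood:
  Coastal: 0.17 × 0.03 × 0.2 = 0.00102
  West: 0.23 × 0.058 × 0.5 = 0.00667
  East: 0.6 × 0.06 × 0.08 = 0.00288
Sum = 0.01057.
P(East | evidence) = 0.00288 / 0.01057 ≈ 0.272.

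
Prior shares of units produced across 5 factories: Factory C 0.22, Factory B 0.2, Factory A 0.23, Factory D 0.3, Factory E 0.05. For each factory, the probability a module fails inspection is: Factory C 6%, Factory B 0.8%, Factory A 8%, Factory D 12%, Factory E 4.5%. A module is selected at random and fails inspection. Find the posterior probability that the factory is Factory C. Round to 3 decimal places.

Unnormalized posteriors (prior × likelihood):
  Factory C: 0.22 × 0.06 = 0.0132
  Factory B: 0.2 × 0.008 = 0.0016
  Factory A: 0.23 × 0.08 = 0.0184
  Factory D: 0.3 × 0.12 = 0.036
  Factory E: 0.05 × 0.045 = 0.00225
Normalizing constant = 0.07145.
P(Factory C | evidence) = 0.0132 / 0.07145 ≈ 0.185.

0.185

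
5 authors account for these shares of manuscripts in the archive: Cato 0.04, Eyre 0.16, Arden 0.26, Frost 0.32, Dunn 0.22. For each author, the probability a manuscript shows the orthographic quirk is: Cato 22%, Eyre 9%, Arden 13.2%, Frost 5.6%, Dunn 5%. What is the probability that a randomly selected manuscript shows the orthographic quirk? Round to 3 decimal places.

0.086

Unnormalized posteriors (prior × likelihood):
  Cato: 0.04 × 0.22 = 0.0088
  Eyre: 0.16 × 0.09 = 0.0144
  Arden: 0.26 × 0.132 = 0.03432
  Frost: 0.32 × 0.056 = 0.01792
  Dunn: 0.22 × 0.05 = 0.011
P(quirk) = 0.0088 + 0.0144 + 0.03432 + 0.01792 + 0.011 = 0.08644 → 0.086.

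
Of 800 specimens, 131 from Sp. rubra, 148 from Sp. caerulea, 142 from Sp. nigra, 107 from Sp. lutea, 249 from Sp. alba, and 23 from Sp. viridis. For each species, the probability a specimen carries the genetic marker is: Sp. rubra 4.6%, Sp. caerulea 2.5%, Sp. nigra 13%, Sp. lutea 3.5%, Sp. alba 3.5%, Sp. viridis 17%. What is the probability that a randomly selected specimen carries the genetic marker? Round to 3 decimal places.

By Bayes' rule, posterior ∝ prior × likelihood:
  Sp. rubra: 0.16375 × 0.046 = 0.0075325
  Sp. caerulea: 0.185 × 0.025 = 0.004625
  Sp. nigra: 0.1775 × 0.13 = 0.023075
  Sp. lutea: 0.13375 × 0.035 = 0.00468125
  Sp. alba: 0.31125 × 0.035 = 0.01089375
  Sp. viridis: 0.02875 × 0.17 = 0.0048875
P(marker) = 0.0075325 + 0.004625 + 0.023075 + 0.00468125 + 0.01089375 + 0.0048875 = 0.055695 → 0.056.

0.056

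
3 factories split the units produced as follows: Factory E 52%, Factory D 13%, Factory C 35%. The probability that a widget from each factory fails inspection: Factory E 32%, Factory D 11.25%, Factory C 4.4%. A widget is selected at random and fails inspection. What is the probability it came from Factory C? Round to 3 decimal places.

Compute prior × likelihood for every hypothesis:
  Factory E: 0.52 × 0.32 = 0.1664
  Factory D: 0.13 × 0.1125 = 0.014625
  Factory C: 0.35 × 0.044 = 0.0154
Total = 0.196425.
P(Factory C | evidence) = 0.0154 / 0.196425 ≈ 0.078.

0.078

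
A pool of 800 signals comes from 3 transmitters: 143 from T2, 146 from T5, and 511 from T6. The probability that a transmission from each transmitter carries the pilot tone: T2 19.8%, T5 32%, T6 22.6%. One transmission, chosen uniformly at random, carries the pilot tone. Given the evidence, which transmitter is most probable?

T6

Compute prior × likelihood for every hypothesis:
  T2: 0.17875 × 0.198 = 0.0353925
  T5: 0.1825 × 0.32 = 0.0584
  T6: 0.63875 × 0.226 = 0.1443575
Sum = 0.23815.
Largest term belongs to T6, so T6 is most probable.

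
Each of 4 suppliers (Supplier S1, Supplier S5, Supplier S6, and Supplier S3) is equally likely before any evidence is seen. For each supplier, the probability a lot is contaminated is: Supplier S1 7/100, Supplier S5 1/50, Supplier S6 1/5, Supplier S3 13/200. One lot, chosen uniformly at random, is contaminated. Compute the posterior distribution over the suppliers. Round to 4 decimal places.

Supplier S1 0.1972, Supplier S5 0.0563, Supplier S6 0.5634, Supplier S3 0.1831

With a uniform prior (1/4 each), posterior ∝ likelihood:
  Supplier S1: 0.07
  Supplier S5: 0.02
  Supplier S6: 0.2
  Supplier S3: 0.065
Total = 0.355.
P(Supplier S1 | contaminated) = 0.07/0.355 ≈ 0.1972
P(Supplier S5 | contaminated) = 0.02/0.355 ≈ 0.0563
P(Supplier S6 | contaminated) = 0.2/0.355 ≈ 0.5634
P(Supplier S3 | contaminated) = 0.065/0.355 ≈ 0.1831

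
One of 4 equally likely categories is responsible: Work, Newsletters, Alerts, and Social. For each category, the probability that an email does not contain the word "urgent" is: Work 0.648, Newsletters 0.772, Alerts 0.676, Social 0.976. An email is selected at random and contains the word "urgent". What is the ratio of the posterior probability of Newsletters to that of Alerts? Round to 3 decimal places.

Taking complements, P(urgent-flag | each) = Work 0.352, Newsletters 0.228, Alerts 0.324, Social 0.024.
Since the prior is uniform, the posterior is proportional to the likelihood:
  Work: 0.352
  Newsletters: 0.228
  Alerts: 0.324
  Social: 0.024
Normalizing constant = 0.928.
The ratio is 0.228 / 0.324 (the normalizer cancels) = 0.704.

0.704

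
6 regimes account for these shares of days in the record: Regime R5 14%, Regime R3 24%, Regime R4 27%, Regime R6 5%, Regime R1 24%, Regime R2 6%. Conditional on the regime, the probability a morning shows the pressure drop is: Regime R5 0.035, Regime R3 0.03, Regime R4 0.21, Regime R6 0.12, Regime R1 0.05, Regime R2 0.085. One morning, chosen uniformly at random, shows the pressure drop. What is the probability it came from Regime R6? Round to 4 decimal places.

0.0653

Prior × likelihood for each hypothesis:
  Regime R5: 0.14 × 0.035 = 0.0049
  Regime R3: 0.24 × 0.03 = 0.0072
  Regime R4: 0.27 × 0.21 = 0.0567
  Regime R6: 0.05 × 0.12 = 0.006
  Regime R1: 0.24 × 0.05 = 0.012
  Regime R2: 0.06 × 0.085 = 0.0051
Normalizing constant = 0.0919.
P(Regime R6 | evidence) = 0.006 / 0.0919 ≈ 0.0653.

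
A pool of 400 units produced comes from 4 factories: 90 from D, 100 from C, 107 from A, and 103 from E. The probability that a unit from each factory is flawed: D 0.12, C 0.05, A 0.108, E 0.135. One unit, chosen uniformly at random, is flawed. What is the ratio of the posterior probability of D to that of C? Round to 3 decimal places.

2.160

Prior × likelihood for each hypothesis:
  D: 0.225 × 0.12 = 0.027
  C: 0.25 × 0.05 = 0.0125
  A: 0.2675 × 0.108 = 0.02889
  E: 0.2575 × 0.135 = 0.0347625
Normalizing constant = 0.1031525.
The ratio is 0.027 / 0.0125 (the normalizer cancels) = 2.160.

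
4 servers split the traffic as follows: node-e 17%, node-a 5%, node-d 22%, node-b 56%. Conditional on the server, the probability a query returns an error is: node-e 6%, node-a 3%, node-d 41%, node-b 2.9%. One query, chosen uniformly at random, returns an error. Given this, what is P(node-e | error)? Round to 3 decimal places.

Unnormalized posteriors (prior × likelihood):
  node-e: 0.17 × 0.06 = 0.0102
  node-a: 0.05 × 0.03 = 0.0015
  node-d: 0.22 × 0.41 = 0.0902
  node-b: 0.56 × 0.029 = 0.01624
Total = 0.11814.
P(node-e | evidence) = 0.0102 / 0.11814 ≈ 0.086.

0.086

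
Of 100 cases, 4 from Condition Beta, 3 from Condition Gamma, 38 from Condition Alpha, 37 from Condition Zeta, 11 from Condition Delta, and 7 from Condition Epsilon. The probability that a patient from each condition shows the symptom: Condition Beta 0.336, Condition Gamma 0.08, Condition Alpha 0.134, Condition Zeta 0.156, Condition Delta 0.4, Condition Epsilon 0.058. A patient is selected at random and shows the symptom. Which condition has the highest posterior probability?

Condition Zeta

Unnormalized posteriors (prior × likelihood):
  Condition Beta: 0.04 × 0.336 = 0.01344
  Condition Gamma: 0.03 × 0.08 = 0.0024
  Condition Alpha: 0.38 × 0.134 = 0.05092
  Condition Zeta: 0.37 × 0.156 = 0.05772
  Condition Delta: 0.11 × 0.4 = 0.044
  Condition Epsilon: 0.07 × 0.058 = 0.00406
Normalizing constant = 0.17254.
Largest term belongs to Condition Zeta, so Condition Zeta is most probable.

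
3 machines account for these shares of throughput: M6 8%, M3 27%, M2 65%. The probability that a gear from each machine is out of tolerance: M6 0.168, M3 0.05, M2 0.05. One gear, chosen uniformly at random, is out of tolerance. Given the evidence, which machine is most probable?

By Bayes' rule, posterior ∝ prior × likelihood:
  M6: 0.08 × 0.168 = 0.01344
  M3: 0.27 × 0.05 = 0.0135
  M2: 0.65 × 0.05 = 0.0325
Normalizing constant = 0.05944.
Largest term belongs to M2, so M2 is most probable.

M2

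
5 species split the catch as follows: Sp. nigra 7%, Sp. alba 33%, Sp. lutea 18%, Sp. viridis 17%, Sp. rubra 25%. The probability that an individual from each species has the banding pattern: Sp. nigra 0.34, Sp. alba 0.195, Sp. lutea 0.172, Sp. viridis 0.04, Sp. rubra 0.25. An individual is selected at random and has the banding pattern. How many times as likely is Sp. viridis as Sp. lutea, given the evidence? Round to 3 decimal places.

Prior × likelihood for each hypothesis:
  Sp. nigra: 0.07 × 0.34 = 0.0238
  Sp. alba: 0.33 × 0.195 = 0.06435
  Sp. lutea: 0.18 × 0.172 = 0.03096
  Sp. viridis: 0.17 × 0.04 = 0.0068
  Sp. rubra: 0.25 × 0.25 = 0.0625
Total = 0.18841.
The ratio is 0.0068 / 0.03096 (the normalizer cancels) = 0.220.

0.220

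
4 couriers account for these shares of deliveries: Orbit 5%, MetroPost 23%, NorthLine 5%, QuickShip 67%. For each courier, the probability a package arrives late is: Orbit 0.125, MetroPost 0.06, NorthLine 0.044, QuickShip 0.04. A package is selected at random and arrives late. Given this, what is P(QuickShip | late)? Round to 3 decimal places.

Unnormalized posteriors (prior × likelihood):
  Orbit: 0.05 × 0.125 = 0.00625
  MetroPost: 0.23 × 0.06 = 0.0138
  NorthLine: 0.05 × 0.044 = 0.0022
  QuickShip: 0.67 × 0.04 = 0.0268
Normalizing constant = 0.04905.
P(QuickShip | evidence) = 0.0268 / 0.04905 ≈ 0.546.

0.546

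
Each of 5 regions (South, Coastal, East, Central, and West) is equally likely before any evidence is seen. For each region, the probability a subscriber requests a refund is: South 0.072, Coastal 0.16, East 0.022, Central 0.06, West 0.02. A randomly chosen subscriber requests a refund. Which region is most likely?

Coastal

With a uniform prior (1/5 each), posterior ∝ likelihood:
  South: 0.072
  Coastal: 0.16
  East: 0.022
  Central: 0.06
  West: 0.02
Total = 0.334.
Largest term belongs to Coastal, so Coastal is most probable.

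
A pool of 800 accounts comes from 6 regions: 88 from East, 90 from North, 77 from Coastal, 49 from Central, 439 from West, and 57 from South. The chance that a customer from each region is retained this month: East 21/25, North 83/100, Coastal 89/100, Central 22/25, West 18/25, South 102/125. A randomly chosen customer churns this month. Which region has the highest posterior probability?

West

Taking complements, P(churn | each) = East 0.16, North 0.17, Coastal 0.11, Central 0.12, West 0.28, South 0.184.
By Bayes' rule, posterior ∝ prior × likelihood:
  East: 0.11 × 0.16 = 0.0176
  North: 0.1125 × 0.17 = 0.019125
  Coastal: 0.09625 × 0.11 = 0.0105875
  Central: 0.06125 × 0.12 = 0.00735
  West: 0.54875 × 0.28 = 0.15365
  South: 0.07125 × 0.184 = 0.01311
Normalizing constant = 0.2214225.
Largest term belongs to West, so West is most probable.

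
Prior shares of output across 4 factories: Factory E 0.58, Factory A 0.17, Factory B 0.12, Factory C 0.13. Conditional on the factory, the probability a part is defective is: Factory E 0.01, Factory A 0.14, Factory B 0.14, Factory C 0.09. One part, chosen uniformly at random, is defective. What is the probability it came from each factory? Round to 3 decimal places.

Factory E 0.100, Factory A 0.410, Factory B 0.289, Factory C 0.201

By Bayes' rule, posterior ∝ prior × likelihood:
  Factory E: 0.58 × 0.01 = 0.0058
  Factory A: 0.17 × 0.14 = 0.0238
  Factory B: 0.12 × 0.14 = 0.0168
  Factory C: 0.13 × 0.09 = 0.0117
Sum = 0.0581.
P(Factory E | defective) = 0.0058/0.0581 ≈ 0.100
P(Factory A | defective) = 0.0238/0.0581 ≈ 0.410
P(Factory B | defective) = 0.0168/0.0581 ≈ 0.289
P(Factory C | defective) = 0.0117/0.0581 ≈ 0.201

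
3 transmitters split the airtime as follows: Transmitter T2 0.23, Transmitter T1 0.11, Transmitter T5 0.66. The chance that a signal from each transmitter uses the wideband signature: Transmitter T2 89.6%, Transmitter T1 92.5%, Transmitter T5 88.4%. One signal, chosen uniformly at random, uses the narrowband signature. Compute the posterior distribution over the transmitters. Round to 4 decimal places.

Taking complements, P(narrowband | each) = Transmitter T2 0.104, Transmitter T1 0.075, Transmitter T5 0.116.
By Bayes' rule, posterior ∝ prior × likelihood:
  Transmitter T2: 0.23 × 0.104 = 0.02392
  Transmitter T1: 0.11 × 0.075 = 0.00825
  Transmitter T5: 0.66 × 0.116 = 0.07656
Normalizing constant = 0.10873.
P(Transmitter T2 | narrowband) = 0.02392/0.10873 ≈ 0.2200
P(Transmitter T1 | narrowband) = 0.00825/0.10873 ≈ 0.0759
P(Transmitter T5 | narrowband) = 0.07656/0.10873 ≈ 0.7041

Transmitter T2 0.2200, Transmitter T1 0.0759, Transmitter T5 0.7041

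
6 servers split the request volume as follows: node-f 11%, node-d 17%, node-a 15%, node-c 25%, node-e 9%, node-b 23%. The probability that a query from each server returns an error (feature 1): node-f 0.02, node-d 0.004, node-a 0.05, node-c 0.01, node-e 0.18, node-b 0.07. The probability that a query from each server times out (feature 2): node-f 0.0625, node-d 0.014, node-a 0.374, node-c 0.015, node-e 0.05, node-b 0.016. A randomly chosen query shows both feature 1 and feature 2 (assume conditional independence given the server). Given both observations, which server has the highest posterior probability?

node-a

Prior × likelihood for each hypothesis:
  node-f: 0.11 × 0.02 × 0.0625 = 0.0001375
  node-d: 0.17 × 0.004 × 0.014 = 0.00000952
  node-a: 0.15 × 0.05 × 0.374 = 0.002805
  node-c: 0.25 × 0.01 × 0.015 = 0.0000375
  node-e: 0.09 × 0.18 × 0.05 = 0.00081
  node-b: 0.23 × 0.07 × 0.016 = 0.0002576
Total = 0.00405712.
Largest term belongs to node-a, so node-a is most probable.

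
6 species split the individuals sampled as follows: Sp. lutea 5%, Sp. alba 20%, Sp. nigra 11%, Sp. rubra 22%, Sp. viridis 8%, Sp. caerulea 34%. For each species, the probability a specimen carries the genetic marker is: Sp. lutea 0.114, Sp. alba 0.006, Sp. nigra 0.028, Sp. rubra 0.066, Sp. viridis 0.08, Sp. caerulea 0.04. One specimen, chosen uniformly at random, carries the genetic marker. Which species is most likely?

By Bayes' rule, posterior ∝ prior × likelihood:
  Sp. lutea: 0.05 × 0.114 = 0.0057
  Sp. alba: 0.2 × 0.006 = 0.0012
  Sp. nigra: 0.11 × 0.028 = 0.00308
  Sp. rubra: 0.22 × 0.066 = 0.01452
  Sp. viridis: 0.08 × 0.08 = 0.0064
  Sp. caerulea: 0.34 × 0.04 = 0.0136
Sum = 0.0445.
Largest term belongs to Sp. rubra, so Sp. rubra is most probable.

Sp. rubra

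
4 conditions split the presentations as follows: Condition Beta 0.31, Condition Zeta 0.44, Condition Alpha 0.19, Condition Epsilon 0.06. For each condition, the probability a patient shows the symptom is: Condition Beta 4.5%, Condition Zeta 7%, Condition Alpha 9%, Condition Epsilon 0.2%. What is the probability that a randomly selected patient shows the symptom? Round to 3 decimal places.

By Bayes' rule, posterior ∝ prior × likelihood:
  Condition Beta: 0.31 × 0.045 = 0.01395
  Condition Zeta: 0.44 × 0.07 = 0.0308
  Condition Alpha: 0.19 × 0.09 = 0.0171
  Condition Epsilon: 0.06 × 0.002 = 0.00012
P(symptomatic) = 0.01395 + 0.0308 + 0.0171 + 0.00012 = 0.06197 → 0.062.

0.062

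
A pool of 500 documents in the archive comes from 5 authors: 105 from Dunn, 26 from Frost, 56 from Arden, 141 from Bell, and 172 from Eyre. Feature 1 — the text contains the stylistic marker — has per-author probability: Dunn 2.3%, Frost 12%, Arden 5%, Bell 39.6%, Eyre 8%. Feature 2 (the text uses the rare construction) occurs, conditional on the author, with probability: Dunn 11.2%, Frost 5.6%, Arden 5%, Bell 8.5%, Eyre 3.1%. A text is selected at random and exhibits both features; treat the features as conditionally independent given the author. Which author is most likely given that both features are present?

Bell

Prior × likelihood for each hypothesis:
  Dunn: 0.21 × 0.023 × 0.112 = 0.00054096
  Frost: 0.052 × 0.12 × 0.056 = 0.00034944
  Arden: 0.112 × 0.05 × 0.05 = 0.00028
  Bell: 0.282 × 0.396 × 0.085 = 0.00949212
  Eyre: 0.344 × 0.08 × 0.031 = 0.00085312
Total = 0.01151564.
Largest term belongs to Bell, so Bell is most probable.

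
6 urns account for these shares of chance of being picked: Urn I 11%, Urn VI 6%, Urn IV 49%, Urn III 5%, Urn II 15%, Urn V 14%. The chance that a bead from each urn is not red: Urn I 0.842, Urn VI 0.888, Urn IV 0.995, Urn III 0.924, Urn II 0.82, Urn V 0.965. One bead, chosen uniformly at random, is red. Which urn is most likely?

Taking complements, P(red | each) = Urn I 0.158, Urn VI 0.112, Urn IV 0.005, Urn III 0.076, Urn II 0.18, Urn V 0.035.
Unnormalized posteriors (prior × likelihood):
  Urn I: 0.11 × 0.158 = 0.01738
  Urn VI: 0.06 × 0.112 = 0.00672
  Urn IV: 0.49 × 0.005 = 0.00245
  Urn III: 0.05 × 0.076 = 0.0038
  Urn II: 0.15 × 0.18 = 0.027
  Urn V: 0.14 × 0.035 = 0.0049
Total = 0.06225.
Largest term belongs to Urn II, so Urn II is most probable.

Urn II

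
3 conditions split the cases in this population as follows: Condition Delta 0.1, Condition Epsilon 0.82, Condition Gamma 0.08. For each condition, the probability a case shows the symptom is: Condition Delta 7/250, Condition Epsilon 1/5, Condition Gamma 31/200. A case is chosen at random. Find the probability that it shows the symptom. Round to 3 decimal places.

Compute prior × likelihood for every hypothesis:
  Condition Delta: 0.1 × 0.028 = 0.0028
  Condition Epsilon: 0.82 × 0.2 = 0.164
  Condition Gamma: 0.08 × 0.155 = 0.0124
P(symptomatic) = 0.0028 + 0.164 + 0.0124 = 0.1792 → 0.179.

0.179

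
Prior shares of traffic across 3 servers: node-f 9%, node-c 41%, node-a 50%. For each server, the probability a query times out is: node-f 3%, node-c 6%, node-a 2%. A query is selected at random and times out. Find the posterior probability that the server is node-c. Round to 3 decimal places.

0.660

Prior × likelihood for each hypothesis:
  node-f: 0.09 × 0.03 = 0.0027
  node-c: 0.41 × 0.06 = 0.0246
  node-a: 0.5 × 0.02 = 0.01
Normalizing constant = 0.0373.
P(node-c | evidence) = 0.0246 / 0.0373 ≈ 0.660.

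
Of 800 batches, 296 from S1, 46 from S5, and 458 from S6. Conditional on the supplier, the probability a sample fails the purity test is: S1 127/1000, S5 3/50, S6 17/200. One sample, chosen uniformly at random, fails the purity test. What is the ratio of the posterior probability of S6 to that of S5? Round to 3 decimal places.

14.105

By Bayes' rule, posterior ∝ prior × likelihood:
  S1: 0.37 × 0.127 = 0.04699
  S5: 0.0575 × 0.06 = 0.00345
  S6: 0.5725 × 0.085 = 0.0486625
Sum = 0.0991025.
The ratio is 0.0486625 / 0.00345 (the normalizer cancels) = 14.105.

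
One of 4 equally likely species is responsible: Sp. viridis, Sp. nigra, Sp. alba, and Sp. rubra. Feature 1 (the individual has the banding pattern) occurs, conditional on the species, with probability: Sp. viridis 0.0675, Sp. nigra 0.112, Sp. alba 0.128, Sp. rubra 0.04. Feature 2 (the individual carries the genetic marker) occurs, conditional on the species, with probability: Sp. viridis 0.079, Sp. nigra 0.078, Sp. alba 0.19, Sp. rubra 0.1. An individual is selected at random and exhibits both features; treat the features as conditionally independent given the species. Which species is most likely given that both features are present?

With a uniform prior (1/4 each), posterior ∝ likelihood:
  Sp. viridis: 0.0675 × 0.079 = 0.0053325
  Sp. nigra: 0.112 × 0.078 = 0.008736
  Sp. alba: 0.128 × 0.19 = 0.02432
  Sp. rubra: 0.04 × 0.1 = 0.004
Normalizing constant = 0.0423885.
Largest term belongs to Sp. alba, so Sp. alba is most probable.

Sp. alba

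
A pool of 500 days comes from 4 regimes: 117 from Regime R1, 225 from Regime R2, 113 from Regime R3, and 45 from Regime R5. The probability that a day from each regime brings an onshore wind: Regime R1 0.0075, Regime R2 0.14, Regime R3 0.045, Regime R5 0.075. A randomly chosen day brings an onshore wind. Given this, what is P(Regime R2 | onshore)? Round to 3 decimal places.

Compute prior × likelihood for every hypothesis:
  Regime R1: 0.234 × 0.0075 = 0.001755
  Regime R2: 0.45 × 0.14 = 0.063
  Regime R3: 0.226 × 0.045 = 0.01017
  Regime R5: 0.09 × 0.075 = 0.00675
Sum = 0.081675.
P(Regime R2 | evidence) = 0.063 / 0.081675 ≈ 0.771.

0.771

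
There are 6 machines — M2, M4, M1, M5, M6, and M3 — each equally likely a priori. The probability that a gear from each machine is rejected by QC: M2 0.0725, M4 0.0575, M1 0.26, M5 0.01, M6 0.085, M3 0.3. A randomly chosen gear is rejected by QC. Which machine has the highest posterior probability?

With a uniform prior (1/6 each), posterior ∝ likelihood:
  M2: 0.0725
  M4: 0.0575
  M1: 0.26
  M5: 0.01
  M6: 0.085
  M3: 0.3
Normalizing constant = 0.785.
Largest term belongs to M3, so M3 is most probable.

M3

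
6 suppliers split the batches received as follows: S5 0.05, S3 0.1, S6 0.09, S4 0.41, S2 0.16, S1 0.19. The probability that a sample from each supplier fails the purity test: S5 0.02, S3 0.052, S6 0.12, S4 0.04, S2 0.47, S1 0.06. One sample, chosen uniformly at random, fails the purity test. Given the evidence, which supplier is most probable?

S2

Prior × likelihood for each hypothesis:
  S5: 0.05 × 0.02 = 0.001
  S3: 0.1 × 0.052 = 0.0052
  S6: 0.09 × 0.12 = 0.0108
  S4: 0.41 × 0.04 = 0.0164
  S2: 0.16 × 0.47 = 0.0752
  S1: 0.19 × 0.06 = 0.0114
Normalizing constant = 0.12.
Largest term belongs to S2, so S2 is most probable.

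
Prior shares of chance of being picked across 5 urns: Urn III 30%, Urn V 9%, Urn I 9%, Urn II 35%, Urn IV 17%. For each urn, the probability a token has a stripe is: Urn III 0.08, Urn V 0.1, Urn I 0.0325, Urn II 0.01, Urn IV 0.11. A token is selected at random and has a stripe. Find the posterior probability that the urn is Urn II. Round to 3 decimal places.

0.060

By Bayes' rule, posterior ∝ prior × likelihood:
  Urn III: 0.3 × 0.08 = 0.024
  Urn V: 0.09 × 0.1 = 0.009
  Urn I: 0.09 × 0.0325 = 0.002925
  Urn II: 0.35 × 0.01 = 0.0035
  Urn IV: 0.17 × 0.11 = 0.0187
Total = 0.058125.
P(Urn II | evidence) = 0.0035 / 0.058125 ≈ 0.060.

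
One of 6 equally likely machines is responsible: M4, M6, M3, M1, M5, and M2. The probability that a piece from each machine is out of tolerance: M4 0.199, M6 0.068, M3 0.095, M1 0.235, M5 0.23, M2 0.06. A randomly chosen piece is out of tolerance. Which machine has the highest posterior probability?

M1

With a uniform prior (1/6 each), posterior ∝ likelihood:
  M4: 0.199
  M6: 0.068
  M3: 0.095
  M1: 0.235
  M5: 0.23
  M2: 0.06
Normalizing constant = 0.887.
Largest term belongs to M1, so M1 is most probable.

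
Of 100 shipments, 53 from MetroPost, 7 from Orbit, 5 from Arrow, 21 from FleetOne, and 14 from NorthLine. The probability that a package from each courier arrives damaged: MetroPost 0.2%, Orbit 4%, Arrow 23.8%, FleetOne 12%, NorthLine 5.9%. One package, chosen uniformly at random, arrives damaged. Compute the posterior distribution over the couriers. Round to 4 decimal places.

Unnormalized posteriors (prior × likelihood):
  MetroPost: 0.53 × 0.002 = 0.00106
  Orbit: 0.07 × 0.04 = 0.0028
  Arrow: 0.05 × 0.238 = 0.0119
  FleetOne: 0.21 × 0.12 = 0.0252
  NorthLine: 0.14 × 0.059 = 0.00826
Total = 0.04922.
P(MetroPost | damaged) = 0.00106/0.04922 ≈ 0.0215
P(Orbit | damaged) = 0.0028/0.04922 ≈ 0.0569
P(Arrow | damaged) = 0.0119/0.04922 ≈ 0.2418
P(FleetOne | damaged) = 0.0252/0.04922 ≈ 0.5120
P(NorthLine | damaged) = 0.00826/0.04922 ≈ 0.1678
(Check: 0.0215+0.0569+0.2418+0.5120+0.1678 = 1.0000.)

MetroPost 0.0215, Orbit 0.0569, Arrow 0.2418, FleetOne 0.5120, NorthLine 0.1678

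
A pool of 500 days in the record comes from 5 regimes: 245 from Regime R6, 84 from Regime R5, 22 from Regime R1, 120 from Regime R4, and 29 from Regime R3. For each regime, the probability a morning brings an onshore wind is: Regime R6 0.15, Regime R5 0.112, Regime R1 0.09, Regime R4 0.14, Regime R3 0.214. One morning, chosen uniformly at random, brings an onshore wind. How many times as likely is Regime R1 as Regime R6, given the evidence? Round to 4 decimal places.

Compute prior × likelihood for every hypothesis:
  Regime R6: 0.49 × 0.15 = 0.0735
  Regime R5: 0.168 × 0.112 = 0.018816
  Regime R1: 0.044 × 0.09 = 0.00396
  Regime R4: 0.24 × 0.14 = 0.0336
  Regime R3: 0.058 × 0.214 = 0.012412
Normalizing constant = 0.142288.
The ratio is 0.00396 / 0.0735 (the normalizer cancels) = 0.0539.

0.0539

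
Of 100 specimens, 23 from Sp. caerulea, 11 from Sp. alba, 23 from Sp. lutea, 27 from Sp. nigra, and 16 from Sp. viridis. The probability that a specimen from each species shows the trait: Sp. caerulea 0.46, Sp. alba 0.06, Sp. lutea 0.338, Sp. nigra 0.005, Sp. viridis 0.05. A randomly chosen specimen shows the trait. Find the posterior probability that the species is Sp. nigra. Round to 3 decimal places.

Prior × likelihood for each hypothesis:
  Sp. caerulea: 0.23 × 0.46 = 0.1058
  Sp. alba: 0.11 × 0.06 = 0.0066
  Sp. lutea: 0.23 × 0.338 = 0.07774
  Sp. nigra: 0.27 × 0.005 = 0.00135
  Sp. viridis: 0.16 × 0.05 = 0.008
Sum = 0.19949.
P(Sp. nigra | evidence) = 0.00135 / 0.19949 ≈ 0.007.

0.007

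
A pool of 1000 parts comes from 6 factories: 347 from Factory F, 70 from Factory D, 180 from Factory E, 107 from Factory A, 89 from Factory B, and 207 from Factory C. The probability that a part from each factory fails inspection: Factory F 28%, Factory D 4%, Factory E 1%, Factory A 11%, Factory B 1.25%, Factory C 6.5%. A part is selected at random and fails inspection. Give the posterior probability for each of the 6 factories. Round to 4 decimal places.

Unnormalized posteriors (prior × likelihood):
  Factory F: 0.347 × 0.28 = 0.09716
  Factory D: 0.07 × 0.04 = 0.0028
  Factory E: 0.18 × 0.01 = 0.0018
  Factory A: 0.107 × 0.11 = 0.01177
  Factory B: 0.089 × 0.0125 = 0.0011125
  Factory C: 0.207 × 0.065 = 0.013455
Normalizing constant = 0.1280975.
P(Factory F | nonconforming) = 0.09716/0.1280975 ≈ 0.7585
P(Factory D | nonconforming) = 0.0028/0.1280975 ≈ 0.0219
P(Factory E | nonconforming) = 0.0018/0.1280975 ≈ 0.0141
P(Factory A | nonconforming) = 0.01177/0.1280975 ≈ 0.0919
P(Factory B | nonconforming) = 0.0011125/0.1280975 ≈ 0.0087
P(Factory C | nonconforming) = 0.013455/0.1280975 ≈ 0.1050

Factory F 0.7585, Factory D 0.0219, Factory E 0.0141, Factory A 0.0919, Factory B 0.0087, Factory C 0.1050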